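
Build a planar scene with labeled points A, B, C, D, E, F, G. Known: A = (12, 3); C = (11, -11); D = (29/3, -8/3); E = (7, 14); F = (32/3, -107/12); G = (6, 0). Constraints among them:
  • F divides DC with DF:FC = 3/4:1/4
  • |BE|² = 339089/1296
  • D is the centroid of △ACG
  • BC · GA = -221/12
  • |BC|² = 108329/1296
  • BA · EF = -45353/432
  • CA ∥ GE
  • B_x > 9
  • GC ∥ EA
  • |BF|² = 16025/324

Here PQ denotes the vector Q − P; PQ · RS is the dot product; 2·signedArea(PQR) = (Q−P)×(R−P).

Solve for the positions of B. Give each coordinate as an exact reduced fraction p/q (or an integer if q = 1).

1. B_x = 86/9  [BC · GA = -221/12 ∩ BA · EF = -45353/432]
2. B_y = -71/36  [BC · GA = -221/12 ∩ BA · EF = -45353/432]
   → B = (86/9, -71/36)

B = (86/9, -71/36)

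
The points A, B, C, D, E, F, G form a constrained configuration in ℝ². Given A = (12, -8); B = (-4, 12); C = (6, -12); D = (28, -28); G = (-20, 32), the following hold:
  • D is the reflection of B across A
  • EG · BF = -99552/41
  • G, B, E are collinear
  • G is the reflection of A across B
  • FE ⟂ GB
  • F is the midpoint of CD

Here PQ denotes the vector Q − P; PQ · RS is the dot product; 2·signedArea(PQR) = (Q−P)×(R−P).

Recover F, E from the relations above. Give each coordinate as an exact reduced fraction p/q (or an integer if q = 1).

1. F_x = 17  [F is the midpoint of CD]
2. F_y = -20  [F is the midpoint of CD]
   → F = (17, -20)
3. E_x = 812/41  [G, B, E are collinear ∩ FE ⟂ GB]
4. E_y = -728/41  [G, B, E are collinear ∩ FE ⟂ GB]
   → E = (812/41, -728/41)

E = (812/41, -728/41)
F = (17, -20)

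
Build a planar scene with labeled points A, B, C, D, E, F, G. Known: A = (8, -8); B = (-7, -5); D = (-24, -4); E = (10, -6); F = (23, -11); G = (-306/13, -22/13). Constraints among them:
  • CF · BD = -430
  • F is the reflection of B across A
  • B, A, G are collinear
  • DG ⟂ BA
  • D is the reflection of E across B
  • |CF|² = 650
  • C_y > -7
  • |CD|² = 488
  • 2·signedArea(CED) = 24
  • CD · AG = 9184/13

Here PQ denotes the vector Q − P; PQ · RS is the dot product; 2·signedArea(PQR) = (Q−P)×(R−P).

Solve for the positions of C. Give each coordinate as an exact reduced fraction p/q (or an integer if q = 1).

1. C_x = -2  [CF · BD = -430 ∩ 2·signedArea(CED) = 24]
2. C_y = -6  [CF · BD = -430 ∩ 2·signedArea(CED) = 24]
   → C = (-2, -6)

C = (-2, -6)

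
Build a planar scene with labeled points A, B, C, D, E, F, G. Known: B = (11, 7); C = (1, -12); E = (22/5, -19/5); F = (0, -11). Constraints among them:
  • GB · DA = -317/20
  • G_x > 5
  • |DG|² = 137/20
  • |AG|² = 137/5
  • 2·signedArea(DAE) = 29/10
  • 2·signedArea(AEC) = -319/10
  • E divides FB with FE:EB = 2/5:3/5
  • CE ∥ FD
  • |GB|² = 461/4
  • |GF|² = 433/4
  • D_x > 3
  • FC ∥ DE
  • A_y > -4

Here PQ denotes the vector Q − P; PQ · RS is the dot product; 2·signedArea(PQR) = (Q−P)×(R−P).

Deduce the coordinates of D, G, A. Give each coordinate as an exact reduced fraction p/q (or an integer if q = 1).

1. D_x = 17/5  [FC ∥ DE ∩ CE ∥ FD]
2. D_y = -14/5  [FC ∥ DE ∩ CE ∥ FD]
   → D = (17/5, -14/5)
3. A_x = 4/5  [2·signedArea(AEC) = -319/10 ∩ 2·signedArea(DAE) = 29/10]
4. A_y = -31/10  [2·signedArea(AEC) = -319/10 ∩ 2·signedArea(DAE) = 29/10]
   → A = (4/5, -31/10)
5. G_x = 6  [line 13/5·x + 3/10·y + -297/20 = 0 ∩ |GB|² = 461/4]
6. G_y = -5/2  [line 13/5·x + 3/10·y + -297/20 = 0 ∩ |GB|² = 461/4]
   → G = (6, -5/2)

A = (4/5, -31/10)
D = (17/5, -14/5)
G = (6, -5/2)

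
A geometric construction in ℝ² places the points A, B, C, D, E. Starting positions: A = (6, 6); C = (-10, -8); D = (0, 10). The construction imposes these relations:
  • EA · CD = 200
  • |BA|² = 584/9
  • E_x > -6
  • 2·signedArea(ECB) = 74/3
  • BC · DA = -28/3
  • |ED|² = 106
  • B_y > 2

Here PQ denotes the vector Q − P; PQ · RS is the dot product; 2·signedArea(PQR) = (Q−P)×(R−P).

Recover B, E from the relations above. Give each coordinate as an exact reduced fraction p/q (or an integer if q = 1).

B = (-4/3, 8/3)
E = (-5, 1)

1. E_x = -5  [line -10·x + -18·y + -32 = 0 ∩ |ED|² = 106]
2. E_y = 1  [line -10·x + -18·y + -32 = 0 ∩ |ED|² = 106]
   → E = (-5, 1)
3. B_x = -4/3  [BC · DA = -28/3 ∩ 2·signedArea(ECB) = 74/3]
4. B_y = 8/3  [BC · DA = -28/3 ∩ 2·signedArea(ECB) = 74/3]
   → B = (-4/3, 8/3)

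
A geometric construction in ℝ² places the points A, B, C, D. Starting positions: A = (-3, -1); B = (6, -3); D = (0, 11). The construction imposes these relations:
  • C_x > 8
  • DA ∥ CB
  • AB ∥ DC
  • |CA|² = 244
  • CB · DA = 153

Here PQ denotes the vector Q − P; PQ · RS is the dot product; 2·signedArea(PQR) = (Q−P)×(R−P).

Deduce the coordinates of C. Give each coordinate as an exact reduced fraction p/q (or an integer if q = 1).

1. C_x = 9  [DA ∥ CB ∩ AB ∥ DC]
2. C_y = 9  [DA ∥ CB ∩ AB ∥ DC]
   → C = (9, 9)

C = (9, 9)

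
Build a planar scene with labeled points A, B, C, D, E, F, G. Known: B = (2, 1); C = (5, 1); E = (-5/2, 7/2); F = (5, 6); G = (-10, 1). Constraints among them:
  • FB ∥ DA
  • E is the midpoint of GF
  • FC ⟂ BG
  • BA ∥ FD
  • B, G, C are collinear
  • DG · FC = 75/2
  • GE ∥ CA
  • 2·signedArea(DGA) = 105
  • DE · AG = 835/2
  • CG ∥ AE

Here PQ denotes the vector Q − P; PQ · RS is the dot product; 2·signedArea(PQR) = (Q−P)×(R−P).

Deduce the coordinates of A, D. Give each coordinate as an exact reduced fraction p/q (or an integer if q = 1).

1. A_x = 25/2  [CG ∥ AE ∩ GE ∥ CA]
2. A_y = 7/2  [CG ∥ AE ∩ GE ∥ CA]
   → A = (25/2, 7/2)
3. D_x = 31/2  [FB ∥ DA ∩ BA ∥ FD]
4. D_y = 17/2  [FB ∥ DA ∩ BA ∥ FD]
   → D = (31/2, 17/2)

A = (25/2, 7/2)
D = (31/2, 17/2)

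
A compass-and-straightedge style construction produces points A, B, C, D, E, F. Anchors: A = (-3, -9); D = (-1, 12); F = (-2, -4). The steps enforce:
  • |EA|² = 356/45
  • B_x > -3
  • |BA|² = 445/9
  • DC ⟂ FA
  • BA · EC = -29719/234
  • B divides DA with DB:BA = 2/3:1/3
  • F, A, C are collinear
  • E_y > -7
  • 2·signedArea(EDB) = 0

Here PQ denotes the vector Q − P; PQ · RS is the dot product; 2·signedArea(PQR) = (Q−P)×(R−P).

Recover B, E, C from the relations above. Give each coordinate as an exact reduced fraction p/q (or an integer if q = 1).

B = (-7/3, -2)
C = (29/26, 301/26)
E = (-41/15, -31/5)

1. B_x = -7/3  [B divides DA with DB:BA = 2/3:1/3]
2. B_y = -2  [B divides DA with DB:BA = 2/3:1/3]
   → B = (-7/3, -2)
3. E_x = -41/15  [line 14·x + -4/3·y + 30 = 0 ∩ |EA|² = 356/45]
4. E_y = -31/5  [line 14·x + -4/3·y + 30 = 0 ∩ |EA|² = 356/45]
   → E = (-41/15, -31/5)
5. C_x = 29/26  [F, A, C are collinear ∩ DC ⟂ FA]
6. C_y = 301/26  [F, A, C are collinear ∩ DC ⟂ FA]
   → C = (29/26, 301/26)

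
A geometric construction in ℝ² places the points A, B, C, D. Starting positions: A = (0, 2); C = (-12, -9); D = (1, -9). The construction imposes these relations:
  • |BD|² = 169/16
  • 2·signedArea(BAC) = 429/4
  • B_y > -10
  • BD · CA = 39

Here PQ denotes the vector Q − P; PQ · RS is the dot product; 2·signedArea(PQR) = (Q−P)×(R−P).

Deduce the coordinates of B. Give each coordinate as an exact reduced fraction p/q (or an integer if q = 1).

1. B_x = -9/4  [2·signedArea(BAC) = 429/4 ∩ BD · CA = 39]
2. B_y = -9  [2·signedArea(BAC) = 429/4 ∩ BD · CA = 39]
   → B = (-9/4, -9)

B = (-9/4, -9)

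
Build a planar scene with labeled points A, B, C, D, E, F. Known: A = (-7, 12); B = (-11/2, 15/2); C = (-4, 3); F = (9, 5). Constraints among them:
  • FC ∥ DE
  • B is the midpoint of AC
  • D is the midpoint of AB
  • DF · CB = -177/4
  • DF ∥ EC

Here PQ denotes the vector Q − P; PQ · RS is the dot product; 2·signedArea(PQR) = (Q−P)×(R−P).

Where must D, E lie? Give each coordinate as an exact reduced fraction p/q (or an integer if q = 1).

D = (-25/4, 39/4)
E = (-77/4, 31/4)

1. D_x = -25/4  [D is the midpoint of AB]
2. D_y = 39/4  [D is the midpoint of AB]
   → D = (-25/4, 39/4)
3. E_x = -77/4  [DF ∥ EC ∩ FC ∥ DE]
4. E_y = 31/4  [DF ∥ EC ∩ FC ∥ DE]
   → E = (-77/4, 31/4)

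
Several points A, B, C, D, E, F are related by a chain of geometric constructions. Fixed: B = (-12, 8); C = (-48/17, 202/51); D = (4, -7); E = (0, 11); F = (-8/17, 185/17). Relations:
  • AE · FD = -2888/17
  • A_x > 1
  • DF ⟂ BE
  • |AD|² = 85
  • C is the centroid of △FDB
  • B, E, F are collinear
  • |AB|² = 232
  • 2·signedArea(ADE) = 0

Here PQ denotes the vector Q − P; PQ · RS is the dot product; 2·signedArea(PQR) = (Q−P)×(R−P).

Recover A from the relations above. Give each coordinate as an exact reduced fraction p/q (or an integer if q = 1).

A = (2, 2)

1. A_x = 2  [2·signedArea(ADE) = 0 ∩ AE · FD = -2888/17]
2. A_y = 2  [2·signedArea(ADE) = 0 ∩ AE · FD = -2888/17]
   → A = (2, 2)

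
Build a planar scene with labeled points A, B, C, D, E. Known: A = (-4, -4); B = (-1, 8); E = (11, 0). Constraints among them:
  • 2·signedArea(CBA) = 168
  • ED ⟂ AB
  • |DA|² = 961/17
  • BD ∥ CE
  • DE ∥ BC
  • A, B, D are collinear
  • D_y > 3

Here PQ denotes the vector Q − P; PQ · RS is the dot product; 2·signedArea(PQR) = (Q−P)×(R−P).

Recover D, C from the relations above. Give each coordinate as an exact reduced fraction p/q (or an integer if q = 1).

C = (207/17, 80/17)
D = (-37/17, 56/17)

1. D_x = -37/17  [A, B, D are collinear ∩ ED ⟂ AB]
2. D_y = 56/17  [A, B, D are collinear ∩ ED ⟂ AB]
   → D = (-37/17, 56/17)
3. C_x = 207/17  [BD ∥ CE ∩ DE ∥ BC]
4. C_y = 80/17  [BD ∥ CE ∩ DE ∥ BC]
   → C = (207/17, 80/17)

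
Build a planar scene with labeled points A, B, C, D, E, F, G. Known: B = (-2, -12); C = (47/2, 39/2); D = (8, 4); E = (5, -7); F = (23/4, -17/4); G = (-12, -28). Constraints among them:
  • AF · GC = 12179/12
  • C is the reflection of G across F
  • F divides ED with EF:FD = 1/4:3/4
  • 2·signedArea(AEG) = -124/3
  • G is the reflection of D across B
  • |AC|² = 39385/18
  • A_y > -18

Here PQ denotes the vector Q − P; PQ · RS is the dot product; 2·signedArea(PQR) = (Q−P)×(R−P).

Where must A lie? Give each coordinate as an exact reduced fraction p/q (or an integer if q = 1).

A = (-16/3, -52/3)

1. A_x = -16/3  [2·signedArea(AEG) = -124/3 ∩ AF · GC = 12179/12]
2. A_y = -52/3  [2·signedArea(AEG) = -124/3 ∩ AF · GC = 12179/12]
   → A = (-16/3, -52/3)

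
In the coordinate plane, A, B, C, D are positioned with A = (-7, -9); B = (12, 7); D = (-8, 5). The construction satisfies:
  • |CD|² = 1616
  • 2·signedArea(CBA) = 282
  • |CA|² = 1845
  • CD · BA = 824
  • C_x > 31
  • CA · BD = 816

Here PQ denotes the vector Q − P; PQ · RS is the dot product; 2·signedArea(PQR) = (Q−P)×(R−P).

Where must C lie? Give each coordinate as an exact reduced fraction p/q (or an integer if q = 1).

C = (32, 9)

1. C_x = 32  [2·signedArea(CBA) = 282 ∩ CA · BD = 816]
2. C_y = 9  [2·signedArea(CBA) = 282 ∩ CA · BD = 816]
   → C = (32, 9)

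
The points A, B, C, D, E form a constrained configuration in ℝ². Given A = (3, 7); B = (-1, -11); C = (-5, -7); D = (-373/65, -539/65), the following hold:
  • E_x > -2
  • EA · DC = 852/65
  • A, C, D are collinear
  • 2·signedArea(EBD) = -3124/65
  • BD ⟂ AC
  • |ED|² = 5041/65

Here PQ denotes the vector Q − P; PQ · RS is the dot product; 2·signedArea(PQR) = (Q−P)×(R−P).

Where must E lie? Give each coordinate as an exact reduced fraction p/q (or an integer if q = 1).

1. E_x = -89/65  [line -48/65·x + -84/65·y + -24/13 = 0 ∩ |ED|² = 5041/65]
2. E_y = -42/65  [line -48/65·x + -84/65·y + -24/13 = 0 ∩ |ED|² = 5041/65]
   → E = (-89/65, -42/65)

E = (-89/65, -42/65)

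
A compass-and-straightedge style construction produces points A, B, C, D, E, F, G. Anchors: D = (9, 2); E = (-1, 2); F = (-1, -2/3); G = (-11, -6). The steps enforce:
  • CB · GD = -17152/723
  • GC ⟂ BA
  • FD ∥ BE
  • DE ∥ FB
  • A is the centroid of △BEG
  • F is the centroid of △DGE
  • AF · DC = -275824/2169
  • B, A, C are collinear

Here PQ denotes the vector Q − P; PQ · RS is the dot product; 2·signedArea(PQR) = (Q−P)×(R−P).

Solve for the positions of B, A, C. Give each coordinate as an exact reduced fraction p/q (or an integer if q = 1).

1. B_x = -11  [FD ∥ BE ∩ DE ∥ FB]
2. B_y = -2/3  [FD ∥ BE ∩ DE ∥ FB]
   → B = (-11, -2/3)
3. A_x = -23/3  [A is the centroid of △BEG]
4. A_y = -14/9  [A is the centroid of △BEG]
   → A = (-23/3, -14/9)
5. C_x = -2331/241  [B, A, C are collinear ∩ GC ⟂ BA]
6. C_y = -246/241  [B, A, C are collinear ∩ GC ⟂ BA]
   → C = (-2331/241, -246/241)

A = (-23/3, -14/9)
B = (-11, -2/3)
C = (-2331/241, -246/241)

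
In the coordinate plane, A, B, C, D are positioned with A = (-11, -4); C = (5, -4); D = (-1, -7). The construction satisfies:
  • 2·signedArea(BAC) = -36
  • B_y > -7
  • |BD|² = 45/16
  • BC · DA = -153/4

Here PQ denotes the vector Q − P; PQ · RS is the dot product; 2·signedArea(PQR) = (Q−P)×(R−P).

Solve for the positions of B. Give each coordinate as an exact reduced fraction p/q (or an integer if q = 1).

1. B_x = 1/2  [2·signedArea(BAC) = -36 ∩ BC · DA = -153/4]
2. B_y = -25/4  [2·signedArea(BAC) = -36 ∩ BC · DA = -153/4]
   → B = (1/2, -25/4)

B = (1/2, -25/4)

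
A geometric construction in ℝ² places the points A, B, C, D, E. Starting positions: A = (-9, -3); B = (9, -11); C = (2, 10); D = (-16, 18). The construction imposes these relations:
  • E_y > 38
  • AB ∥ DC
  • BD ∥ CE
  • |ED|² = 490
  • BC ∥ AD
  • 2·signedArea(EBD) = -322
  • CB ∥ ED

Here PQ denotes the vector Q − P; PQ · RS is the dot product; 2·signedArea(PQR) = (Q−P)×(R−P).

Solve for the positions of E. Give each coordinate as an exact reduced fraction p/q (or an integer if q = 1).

E = (-23, 39)

1. E_x = -23  [CB ∥ ED ∩ BD ∥ CE]
2. E_y = 39  [CB ∥ ED ∩ BD ∥ CE]
   → E = (-23, 39)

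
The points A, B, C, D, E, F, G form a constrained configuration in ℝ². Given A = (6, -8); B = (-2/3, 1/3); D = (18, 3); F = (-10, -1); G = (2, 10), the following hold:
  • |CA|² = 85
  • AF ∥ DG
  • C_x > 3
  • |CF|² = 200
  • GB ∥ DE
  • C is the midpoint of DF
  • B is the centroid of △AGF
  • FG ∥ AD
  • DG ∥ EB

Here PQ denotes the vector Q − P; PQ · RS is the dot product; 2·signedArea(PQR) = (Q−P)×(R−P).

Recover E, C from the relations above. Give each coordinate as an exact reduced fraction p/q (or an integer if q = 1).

1. E_x = 46/3  [DG ∥ EB ∩ GB ∥ DE]
2. E_y = -20/3  [DG ∥ EB ∩ GB ∥ DE]
   → E = (46/3, -20/3)
3. C_x = 4  [C is the midpoint of DF]
4. C_y = 1  [C is the midpoint of DF]
   → C = (4, 1)

C = (4, 1)
E = (46/3, -20/3)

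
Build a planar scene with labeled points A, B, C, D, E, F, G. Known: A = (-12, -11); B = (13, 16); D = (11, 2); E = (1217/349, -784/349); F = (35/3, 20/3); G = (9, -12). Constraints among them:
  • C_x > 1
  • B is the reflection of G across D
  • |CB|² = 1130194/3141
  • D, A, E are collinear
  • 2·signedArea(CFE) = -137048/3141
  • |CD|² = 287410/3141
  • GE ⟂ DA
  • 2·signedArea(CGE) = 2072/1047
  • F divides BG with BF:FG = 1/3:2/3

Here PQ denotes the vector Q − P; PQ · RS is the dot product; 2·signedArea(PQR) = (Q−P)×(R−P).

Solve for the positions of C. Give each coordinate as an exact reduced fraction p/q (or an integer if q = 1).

C = (522/349, 961/1047)

1. C_x = 522/349  [2·signedArea(CGE) = 2072/1047 ∩ 2·signedArea(CFE) = -137048/3141]
2. C_y = 961/1047  [2·signedArea(CGE) = 2072/1047 ∩ 2·signedArea(CFE) = -137048/3141]
   → C = (522/349, 961/1047)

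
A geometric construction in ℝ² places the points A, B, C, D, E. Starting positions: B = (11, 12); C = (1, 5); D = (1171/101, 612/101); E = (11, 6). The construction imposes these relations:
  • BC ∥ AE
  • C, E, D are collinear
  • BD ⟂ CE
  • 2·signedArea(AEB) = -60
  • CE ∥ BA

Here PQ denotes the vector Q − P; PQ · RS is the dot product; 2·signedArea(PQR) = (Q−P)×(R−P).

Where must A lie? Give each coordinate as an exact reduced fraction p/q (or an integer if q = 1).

1. A_x = 21  [BC ∥ AE ∩ CE ∥ BA]
2. A_y = 13  [BC ∥ AE ∩ CE ∥ BA]
   → A = (21, 13)

A = (21, 13)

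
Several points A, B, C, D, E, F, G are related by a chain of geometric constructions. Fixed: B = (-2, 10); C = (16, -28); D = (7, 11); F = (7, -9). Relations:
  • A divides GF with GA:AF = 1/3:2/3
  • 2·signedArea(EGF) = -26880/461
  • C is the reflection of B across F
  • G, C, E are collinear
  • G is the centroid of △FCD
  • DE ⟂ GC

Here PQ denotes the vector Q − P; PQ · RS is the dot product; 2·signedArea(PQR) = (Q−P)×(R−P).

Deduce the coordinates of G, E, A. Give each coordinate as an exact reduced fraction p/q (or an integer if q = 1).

A = (9, -79/9)
E = (1922/461, 4666/461)
G = (10, -26/3)

1. G_x = 10  [G is the centroid of △FCD]
2. G_y = -26/3  [G is the centroid of △FCD]
   → G = (10, -26/3)
3. E_x = 1922/461  [G, C, E are collinear ∩ DE ⟂ GC]
4. E_y = 4666/461  [G, C, E are collinear ∩ DE ⟂ GC]
   → E = (1922/461, 4666/461)
5. A_x = 9  [A divides GF with GA:AF = 1/3:2/3]
6. A_y = -79/9  [A divides GF with GA:AF = 1/3:2/3]
   → A = (9, -79/9)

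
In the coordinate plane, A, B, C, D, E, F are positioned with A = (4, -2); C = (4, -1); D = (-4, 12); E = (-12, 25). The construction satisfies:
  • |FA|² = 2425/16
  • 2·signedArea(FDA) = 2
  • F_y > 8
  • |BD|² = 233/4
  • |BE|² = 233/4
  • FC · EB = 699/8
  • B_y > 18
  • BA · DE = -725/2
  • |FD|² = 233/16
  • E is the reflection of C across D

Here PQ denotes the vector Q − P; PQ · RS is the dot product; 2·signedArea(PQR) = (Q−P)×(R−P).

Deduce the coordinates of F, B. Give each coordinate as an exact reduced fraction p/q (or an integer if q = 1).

1. F_x = -2  [line 14·x + 8·y + -42 = 0 ∩ |FA|² = 2425/16]
2. F_y = 35/4  [line 14·x + 8·y + -42 = 0 ∩ |FA|² = 2425/16]
   → F = (-2, 35/4)
3. B_x = -8  [line 6·x + -39/4·y + 1827/8 = 0 ∩ |BD|² = 233/4]
4. B_y = 37/2  [line 6·x + -39/4·y + 1827/8 = 0 ∩ |BD|² = 233/4]
   → B = (-8, 37/2)

B = (-8, 37/2)
F = (-2, 35/4)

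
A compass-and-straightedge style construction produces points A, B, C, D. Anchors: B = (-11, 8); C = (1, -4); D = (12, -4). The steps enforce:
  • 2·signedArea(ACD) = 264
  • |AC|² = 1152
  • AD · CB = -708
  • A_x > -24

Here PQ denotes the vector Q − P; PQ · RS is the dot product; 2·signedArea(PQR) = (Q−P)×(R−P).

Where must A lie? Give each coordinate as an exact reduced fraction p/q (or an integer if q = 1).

1. A_x = -23  [AD · CB = -708 ∩ 2·signedArea(ACD) = 264]
2. A_y = 20  [AD · CB = -708 ∩ 2·signedArea(ACD) = 264]
   → A = (-23, 20)

A = (-23, 20)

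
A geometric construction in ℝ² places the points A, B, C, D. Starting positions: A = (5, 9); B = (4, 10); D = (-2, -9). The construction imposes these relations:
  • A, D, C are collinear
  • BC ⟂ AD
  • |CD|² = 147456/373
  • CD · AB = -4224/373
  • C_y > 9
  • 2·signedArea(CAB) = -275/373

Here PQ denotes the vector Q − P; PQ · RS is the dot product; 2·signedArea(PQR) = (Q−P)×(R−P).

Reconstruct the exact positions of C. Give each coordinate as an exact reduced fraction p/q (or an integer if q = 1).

1. C_x = 1942/373  [A, D, C are collinear ∩ BC ⟂ AD]
2. C_y = 3555/373  [A, D, C are collinear ∩ BC ⟂ AD]
   → C = (1942/373, 3555/373)

C = (1942/373, 3555/373)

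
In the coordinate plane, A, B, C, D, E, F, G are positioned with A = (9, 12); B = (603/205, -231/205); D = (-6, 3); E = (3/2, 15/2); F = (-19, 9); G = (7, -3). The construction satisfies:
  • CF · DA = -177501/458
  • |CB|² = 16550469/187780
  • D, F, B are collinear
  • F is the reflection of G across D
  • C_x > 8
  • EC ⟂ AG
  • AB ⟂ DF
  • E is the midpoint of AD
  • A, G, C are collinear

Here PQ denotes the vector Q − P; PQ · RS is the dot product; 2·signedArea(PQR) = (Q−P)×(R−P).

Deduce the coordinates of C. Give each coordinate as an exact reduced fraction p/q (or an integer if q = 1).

1. C_x = 1896/229  [A, G, C are collinear ∩ EC ⟂ AG]
2. C_y = 3021/458  [A, G, C are collinear ∩ EC ⟂ AG]
   → C = (1896/229, 3021/458)

C = (1896/229, 3021/458)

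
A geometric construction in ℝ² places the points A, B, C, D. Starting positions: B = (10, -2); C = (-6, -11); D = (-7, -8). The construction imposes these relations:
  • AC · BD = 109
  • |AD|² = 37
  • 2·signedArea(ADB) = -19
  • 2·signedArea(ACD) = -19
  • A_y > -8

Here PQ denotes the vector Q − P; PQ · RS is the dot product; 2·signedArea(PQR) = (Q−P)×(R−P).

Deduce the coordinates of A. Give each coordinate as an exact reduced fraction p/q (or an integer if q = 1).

1. A_x = -1  [2·signedArea(ACD) = -19 ∩ 2·signedArea(ADB) = -19]
2. A_y = -7  [2·signedArea(ACD) = -19 ∩ 2·signedArea(ADB) = -19]
   → A = (-1, -7)

A = (-1, -7)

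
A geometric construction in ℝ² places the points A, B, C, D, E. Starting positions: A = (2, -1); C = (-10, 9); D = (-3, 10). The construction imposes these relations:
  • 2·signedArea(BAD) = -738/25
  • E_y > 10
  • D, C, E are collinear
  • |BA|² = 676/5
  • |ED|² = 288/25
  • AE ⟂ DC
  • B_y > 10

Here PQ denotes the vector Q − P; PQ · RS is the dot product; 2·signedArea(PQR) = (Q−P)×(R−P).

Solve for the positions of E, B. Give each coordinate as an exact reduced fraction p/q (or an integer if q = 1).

B = (-12/25, 259/25)
E = (9/25, 262/25)

1. E_x = 9/25  [D, C, E are collinear ∩ AE ⟂ DC]
2. E_y = 262/25  [D, C, E are collinear ∩ AE ⟂ DC]
   → E = (9/25, 262/25)
3. B_x = -12/25  [line -11·x + -5·y + 1163/25 = 0 ∩ |BA|² = 676/5]
4. B_y = 259/25  [line -11·x + -5·y + 1163/25 = 0 ∩ |BA|² = 676/5]
   → B = (-12/25, 259/25)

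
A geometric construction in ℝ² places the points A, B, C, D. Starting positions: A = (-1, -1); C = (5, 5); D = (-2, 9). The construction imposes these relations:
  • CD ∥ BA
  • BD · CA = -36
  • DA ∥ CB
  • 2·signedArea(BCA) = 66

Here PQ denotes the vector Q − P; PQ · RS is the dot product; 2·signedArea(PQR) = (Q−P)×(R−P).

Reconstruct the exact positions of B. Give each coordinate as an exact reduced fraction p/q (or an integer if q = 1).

B = (6, -5)

1. B_x = 6  [CD ∥ BA ∩ DA ∥ CB]
2. B_y = -5  [CD ∥ BA ∩ DA ∥ CB]
   → B = (6, -5)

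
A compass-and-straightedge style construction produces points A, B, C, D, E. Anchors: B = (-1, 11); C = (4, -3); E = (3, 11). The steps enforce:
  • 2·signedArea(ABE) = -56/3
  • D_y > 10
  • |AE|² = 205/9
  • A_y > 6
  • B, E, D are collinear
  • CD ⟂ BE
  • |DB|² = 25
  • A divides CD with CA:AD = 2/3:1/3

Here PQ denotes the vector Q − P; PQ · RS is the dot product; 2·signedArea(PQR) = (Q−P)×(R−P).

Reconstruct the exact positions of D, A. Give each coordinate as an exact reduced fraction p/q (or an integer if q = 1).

1. D_x = 4  [B, E, D are collinear ∩ CD ⟂ BE]
2. D_y = 11  [B, E, D are collinear ∩ CD ⟂ BE]
   → D = (4, 11)
3. A_x = 4  [A divides CD with CA:AD = 2/3:1/3]
4. A_y = 19/3  [A divides CD with CA:AD = 2/3:1/3]
   → A = (4, 19/3)

A = (4, 19/3)
D = (4, 11)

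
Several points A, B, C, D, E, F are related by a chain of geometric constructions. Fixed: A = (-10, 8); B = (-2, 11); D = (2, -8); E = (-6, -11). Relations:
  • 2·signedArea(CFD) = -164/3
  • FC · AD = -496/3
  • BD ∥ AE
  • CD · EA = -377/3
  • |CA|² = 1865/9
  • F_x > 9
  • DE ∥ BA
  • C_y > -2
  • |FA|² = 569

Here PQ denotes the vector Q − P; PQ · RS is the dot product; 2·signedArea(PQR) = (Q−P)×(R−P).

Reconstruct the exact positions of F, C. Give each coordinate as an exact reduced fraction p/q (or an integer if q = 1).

1. C_x = 2/3  [line 4·x + -19·y + -103/3 = 0 ∩ |CA|² = 1865/9]
2. C_y = -5/3  [line 4·x + -19·y + -103/3 = 0 ∩ |CA|² = 1865/9]
   → C = (2/3, -5/3)
3. F_x = 10  [FC · AD = -496/3 ∩ 2·signedArea(CFD) = -164/3]
4. F_y = -5  [FC · AD = -496/3 ∩ 2·signedArea(CFD) = -164/3]
   → F = (10, -5)

C = (2/3, -5/3)
F = (10, -5)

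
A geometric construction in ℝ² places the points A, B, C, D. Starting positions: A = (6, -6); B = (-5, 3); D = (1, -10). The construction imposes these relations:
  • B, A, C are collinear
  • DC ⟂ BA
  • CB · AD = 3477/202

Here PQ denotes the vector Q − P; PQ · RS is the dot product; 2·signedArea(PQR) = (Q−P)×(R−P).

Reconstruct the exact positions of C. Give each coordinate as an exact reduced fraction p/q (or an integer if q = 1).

1. C_x = 1003/202  [B, A, C are collinear ∩ DC ⟂ BA]
2. C_y = -1041/202  [B, A, C are collinear ∩ DC ⟂ BA]
   → C = (1003/202, -1041/202)

C = (1003/202, -1041/202)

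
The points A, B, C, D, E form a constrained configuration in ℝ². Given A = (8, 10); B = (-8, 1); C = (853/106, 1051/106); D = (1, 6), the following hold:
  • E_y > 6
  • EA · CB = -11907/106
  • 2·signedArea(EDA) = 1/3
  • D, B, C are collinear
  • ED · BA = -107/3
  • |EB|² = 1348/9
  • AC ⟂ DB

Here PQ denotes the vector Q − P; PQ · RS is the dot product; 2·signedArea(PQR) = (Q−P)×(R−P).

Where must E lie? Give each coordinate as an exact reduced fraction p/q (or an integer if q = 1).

E = (8/3, 7)

1. E_x = 8/3  [ED · BA = -107/3 ∩ 2·signedArea(EDA) = 1/3]
2. E_y = 7  [ED · BA = -107/3 ∩ 2·signedArea(EDA) = 1/3]
   → E = (8/3, 7)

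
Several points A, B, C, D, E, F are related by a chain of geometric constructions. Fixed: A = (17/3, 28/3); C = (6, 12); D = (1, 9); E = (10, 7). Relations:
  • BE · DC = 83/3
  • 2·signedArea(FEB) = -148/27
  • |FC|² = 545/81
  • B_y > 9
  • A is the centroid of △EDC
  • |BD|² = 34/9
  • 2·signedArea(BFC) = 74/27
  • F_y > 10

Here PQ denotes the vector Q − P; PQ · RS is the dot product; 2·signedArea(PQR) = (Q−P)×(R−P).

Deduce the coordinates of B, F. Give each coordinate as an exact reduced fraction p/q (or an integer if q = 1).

1. B_x = 8/3  [line -5·x + -3·y + 130/3 = 0 ∩ |BD|² = 34/9]
2. B_y = 10  [line -5·x + -3·y + 130/3 = 0 ∩ |BD|² = 34/9]
   → B = (8/3, 10)
3. F_x = 38/9  [2·signedArea(BFC) = 74/27 ∩ 2·signedArea(FEB) = -148/27]
4. F_y = 91/9  [2·signedArea(BFC) = 74/27 ∩ 2·signedArea(FEB) = -148/27]
   → F = (38/9, 91/9)

B = (8/3, 10)
F = (38/9, 91/9)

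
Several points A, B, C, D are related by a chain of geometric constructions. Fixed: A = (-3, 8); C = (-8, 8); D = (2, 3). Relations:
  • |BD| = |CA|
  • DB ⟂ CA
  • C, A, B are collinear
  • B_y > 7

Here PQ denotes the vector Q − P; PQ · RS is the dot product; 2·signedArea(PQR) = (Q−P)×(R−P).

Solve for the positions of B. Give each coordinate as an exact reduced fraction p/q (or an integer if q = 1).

B = (2, 8)

1. B_x = 2  [C, A, B are collinear ∩ DB ⟂ CA]
2. B_y = 8  [C, A, B are collinear ∩ DB ⟂ CA]
   → B = (2, 8)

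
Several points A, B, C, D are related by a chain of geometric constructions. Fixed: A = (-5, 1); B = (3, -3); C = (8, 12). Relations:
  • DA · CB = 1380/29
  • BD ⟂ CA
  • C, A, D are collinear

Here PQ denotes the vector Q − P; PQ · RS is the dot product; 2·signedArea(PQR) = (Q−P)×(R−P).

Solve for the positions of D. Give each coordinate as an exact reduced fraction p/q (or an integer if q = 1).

1. D_x = -67/29  [C, A, D are collinear ∩ BD ⟂ CA]
2. D_y = 95/29  [C, A, D are collinear ∩ BD ⟂ CA]
   → D = (-67/29, 95/29)

D = (-67/29, 95/29)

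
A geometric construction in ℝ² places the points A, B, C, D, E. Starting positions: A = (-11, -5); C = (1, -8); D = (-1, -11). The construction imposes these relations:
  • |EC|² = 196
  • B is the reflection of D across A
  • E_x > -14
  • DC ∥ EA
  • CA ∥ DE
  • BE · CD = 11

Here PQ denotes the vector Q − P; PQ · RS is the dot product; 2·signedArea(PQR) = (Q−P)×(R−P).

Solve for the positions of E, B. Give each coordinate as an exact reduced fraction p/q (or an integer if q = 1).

1. E_x = -13  [DC ∥ EA ∩ CA ∥ DE]
2. E_y = -8  [DC ∥ EA ∩ CA ∥ DE]
   → E = (-13, -8)
3. B_x = -21  [B is the reflection of D across A]
4. B_y = 1  [B is the reflection of D across A]
   → B = (-21, 1)

B = (-21, 1)
E = (-13, -8)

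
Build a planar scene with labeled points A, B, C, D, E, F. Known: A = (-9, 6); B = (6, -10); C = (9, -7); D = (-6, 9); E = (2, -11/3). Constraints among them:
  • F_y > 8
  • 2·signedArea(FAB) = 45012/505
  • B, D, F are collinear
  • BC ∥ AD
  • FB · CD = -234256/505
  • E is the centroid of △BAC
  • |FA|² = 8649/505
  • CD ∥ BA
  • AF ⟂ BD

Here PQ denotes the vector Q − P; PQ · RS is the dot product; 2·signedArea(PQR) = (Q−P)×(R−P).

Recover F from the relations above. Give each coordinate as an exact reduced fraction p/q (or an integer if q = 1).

1. F_x = -2778/505  [B, D, F are collinear ∩ AF ⟂ BD]
2. F_y = 4146/505  [B, D, F are collinear ∩ AF ⟂ BD]
   → F = (-2778/505, 4146/505)

F = (-2778/505, 4146/505)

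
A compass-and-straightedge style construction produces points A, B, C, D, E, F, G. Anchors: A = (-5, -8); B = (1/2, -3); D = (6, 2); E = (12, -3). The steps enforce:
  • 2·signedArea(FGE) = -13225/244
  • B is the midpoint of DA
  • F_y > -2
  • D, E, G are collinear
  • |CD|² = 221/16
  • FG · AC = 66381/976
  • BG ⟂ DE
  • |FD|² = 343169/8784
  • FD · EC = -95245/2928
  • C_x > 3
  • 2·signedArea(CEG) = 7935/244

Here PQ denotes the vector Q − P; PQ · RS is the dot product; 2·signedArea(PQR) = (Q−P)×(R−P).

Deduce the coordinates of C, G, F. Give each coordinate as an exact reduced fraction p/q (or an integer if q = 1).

1. G_x = 318/61  [D, E, G are collinear ∩ BG ⟂ DE]
2. G_y = 162/61  [D, E, G are collinear ∩ BG ⟂ DE]
   → G = (318/61, 162/61)
3. F_x = 845/732  [line 345/61·x + 414/61·y + 1633/244 = 0 ∩ |FD|² = 343169/8784]
4. F_y = -713/366  [line 345/61·x + 414/61·y + 1633/244 = 0 ∩ |FD|² = 343169/8784]
   → F = (845/732, -713/366)
5. C_x = 13/4  [2·signedArea(CEG) = 7935/244 ∩ FG · AC = 66381/976]
6. C_y = -1/2  [2·signedArea(CEG) = 7935/244 ∩ FG · AC = 66381/976]
   → C = (13/4, -1/2)

C = (13/4, -1/2)
F = (845/732, -713/366)
G = (318/61, 162/61)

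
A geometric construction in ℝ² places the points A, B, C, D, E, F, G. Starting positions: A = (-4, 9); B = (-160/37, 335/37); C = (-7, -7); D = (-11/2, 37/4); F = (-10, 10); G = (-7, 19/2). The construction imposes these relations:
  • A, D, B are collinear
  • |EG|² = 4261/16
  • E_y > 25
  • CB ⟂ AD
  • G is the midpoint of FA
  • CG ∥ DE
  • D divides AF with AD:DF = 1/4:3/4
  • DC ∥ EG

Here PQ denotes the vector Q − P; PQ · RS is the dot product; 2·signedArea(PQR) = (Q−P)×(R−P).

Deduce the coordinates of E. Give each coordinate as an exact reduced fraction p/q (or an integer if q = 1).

E = (-11/2, 103/4)

1. E_x = -11/2  [DC ∥ EG ∩ CG ∥ DE]
2. E_y = 103/4  [DC ∥ EG ∩ CG ∥ DE]
   → E = (-11/2, 103/4)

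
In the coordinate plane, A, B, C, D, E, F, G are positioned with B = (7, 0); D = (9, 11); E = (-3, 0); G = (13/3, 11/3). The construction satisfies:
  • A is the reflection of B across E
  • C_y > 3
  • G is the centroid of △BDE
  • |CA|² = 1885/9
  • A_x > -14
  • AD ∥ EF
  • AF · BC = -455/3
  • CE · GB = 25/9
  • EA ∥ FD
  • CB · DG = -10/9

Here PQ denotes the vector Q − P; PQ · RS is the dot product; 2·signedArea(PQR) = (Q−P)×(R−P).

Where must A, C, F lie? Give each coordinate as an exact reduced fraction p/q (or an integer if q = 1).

1. A_x = -13  [A is the reflection of B across E]
2. A_y = 0  [A is the reflection of B across E]
   → A = (-13, 0)
3. C_x = 1  [CE · GB = 25/9 ∩ CB · DG = -10/9]
4. C_y = 11/3  [CE · GB = 25/9 ∩ CB · DG = -10/9]
   → C = (1, 11/3)
5. F_x = 19  [EA ∥ FD ∩ AD ∥ EF]
6. F_y = 11  [EA ∥ FD ∩ AD ∥ EF]
   → F = (19, 11)

A = (-13, 0)
C = (1, 11/3)
F = (19, 11)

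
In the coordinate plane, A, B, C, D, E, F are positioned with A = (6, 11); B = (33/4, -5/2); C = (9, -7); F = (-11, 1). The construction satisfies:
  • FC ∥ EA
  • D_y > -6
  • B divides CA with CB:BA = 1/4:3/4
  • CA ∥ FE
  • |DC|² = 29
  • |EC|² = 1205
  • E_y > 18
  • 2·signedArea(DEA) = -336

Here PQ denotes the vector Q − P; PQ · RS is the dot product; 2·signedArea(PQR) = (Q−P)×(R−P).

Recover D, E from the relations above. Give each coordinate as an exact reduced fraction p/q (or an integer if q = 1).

D = (4, -5)
E = (-14, 19)

1. E_x = -14  [FC ∥ EA ∩ CA ∥ FE]
2. E_y = 19  [FC ∥ EA ∩ CA ∥ FE]
   → E = (-14, 19)
3. D_x = 4  [line 8·x + 20·y + 68 = 0 ∩ |DC|² = 29]
4. D_y = -5  [line 8·x + 20·y + 68 = 0 ∩ |DC|² = 29]
   → D = (4, -5)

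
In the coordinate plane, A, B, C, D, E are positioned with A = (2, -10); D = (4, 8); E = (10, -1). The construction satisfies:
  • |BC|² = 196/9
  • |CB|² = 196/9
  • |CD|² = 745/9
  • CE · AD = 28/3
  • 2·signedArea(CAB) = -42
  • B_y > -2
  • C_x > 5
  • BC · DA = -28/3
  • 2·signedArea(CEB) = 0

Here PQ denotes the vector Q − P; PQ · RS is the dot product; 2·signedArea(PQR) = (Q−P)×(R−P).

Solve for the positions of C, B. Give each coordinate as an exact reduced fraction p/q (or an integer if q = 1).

1. C_x = 16/3  [line -2·x + -18·y + -22/3 = 0 ∩ |CD|² = 745/9]
2. C_y = -1  [line -2·x + -18·y + -22/3 = 0 ∩ |CD|² = 745/9]
   → C = (16/3, -1)
3. B_x = 2/3  [2·signedArea(CEB) = 0 ∩ BC · DA = -28/3]
4. B_y = -1  [2·signedArea(CEB) = 0 ∩ BC · DA = -28/3]
   → B = (2/3, -1)

B = (2/3, -1)
C = (16/3, -1)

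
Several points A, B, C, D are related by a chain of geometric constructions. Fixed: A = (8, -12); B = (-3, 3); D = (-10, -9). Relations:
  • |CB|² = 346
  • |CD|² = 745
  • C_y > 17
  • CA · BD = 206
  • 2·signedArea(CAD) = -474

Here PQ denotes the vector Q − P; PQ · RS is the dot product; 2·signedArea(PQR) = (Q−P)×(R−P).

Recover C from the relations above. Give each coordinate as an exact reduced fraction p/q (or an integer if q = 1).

C = (-14, 18)

1. C_x = -14  [CA · BD = 206 ∩ 2·signedArea(CAD) = -474]
2. C_y = 18  [CA · BD = 206 ∩ 2·signedArea(CAD) = -474]
   → C = (-14, 18)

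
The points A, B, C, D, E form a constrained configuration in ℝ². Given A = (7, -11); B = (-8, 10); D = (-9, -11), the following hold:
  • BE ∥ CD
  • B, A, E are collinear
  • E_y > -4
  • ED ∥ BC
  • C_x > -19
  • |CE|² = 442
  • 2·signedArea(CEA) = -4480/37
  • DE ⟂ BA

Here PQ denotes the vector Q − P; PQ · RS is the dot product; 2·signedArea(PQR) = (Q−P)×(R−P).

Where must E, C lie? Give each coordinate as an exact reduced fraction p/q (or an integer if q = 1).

C = (-688/37, 90/37)
E = (59/37, -127/37)

1. E_x = 59/37  [B, A, E are collinear ∩ DE ⟂ BA]
2. E_y = -127/37  [B, A, E are collinear ∩ DE ⟂ BA]
   → E = (59/37, -127/37)
3. C_x = -688/37  [BE ∥ CD ∩ ED ∥ BC]
4. C_y = 90/37  [BE ∥ CD ∩ ED ∥ BC]
   → C = (-688/37, 90/37)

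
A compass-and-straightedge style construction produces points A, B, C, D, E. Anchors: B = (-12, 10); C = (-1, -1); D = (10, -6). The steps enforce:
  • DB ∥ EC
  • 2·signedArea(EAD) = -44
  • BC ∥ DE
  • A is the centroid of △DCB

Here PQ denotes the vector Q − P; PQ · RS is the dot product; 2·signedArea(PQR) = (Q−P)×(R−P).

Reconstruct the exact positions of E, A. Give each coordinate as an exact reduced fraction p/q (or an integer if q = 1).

1. E_x = 21  [DB ∥ EC ∩ BC ∥ DE]
2. E_y = -17  [DB ∥ EC ∩ BC ∥ DE]
   → E = (21, -17)
3. A_x = -1  [A is the centroid of △DCB]
4. A_y = 1  [A is the centroid of △DCB]
   → A = (-1, 1)

A = (-1, 1)
E = (21, -17)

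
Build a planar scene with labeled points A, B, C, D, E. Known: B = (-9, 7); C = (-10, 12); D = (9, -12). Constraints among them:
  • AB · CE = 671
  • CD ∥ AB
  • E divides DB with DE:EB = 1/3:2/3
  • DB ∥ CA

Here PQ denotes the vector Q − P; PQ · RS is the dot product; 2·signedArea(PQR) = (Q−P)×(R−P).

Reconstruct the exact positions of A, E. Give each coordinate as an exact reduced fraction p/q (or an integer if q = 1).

A = (-28, 31)
E = (3, -17/3)

1. A_x = -28  [CD ∥ AB ∩ DB ∥ CA]
2. A_y = 31  [CD ∥ AB ∩ DB ∥ CA]
   → A = (-28, 31)
3. E_x = 3  [E divides DB with DE:EB = 1/3:2/3]
4. E_y = -17/3  [E divides DB with DE:EB = 1/3:2/3]
   → E = (3, -17/3)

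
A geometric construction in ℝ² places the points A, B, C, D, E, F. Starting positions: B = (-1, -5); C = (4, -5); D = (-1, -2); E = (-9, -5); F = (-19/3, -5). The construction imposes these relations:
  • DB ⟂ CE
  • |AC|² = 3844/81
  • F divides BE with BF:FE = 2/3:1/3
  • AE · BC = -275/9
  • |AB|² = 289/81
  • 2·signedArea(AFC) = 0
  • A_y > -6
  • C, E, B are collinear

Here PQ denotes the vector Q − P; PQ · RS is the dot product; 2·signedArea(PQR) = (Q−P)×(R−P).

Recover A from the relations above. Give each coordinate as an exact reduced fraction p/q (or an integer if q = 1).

A = (-26/9, -5)

1. A_x = -26/9  [2·signedArea(AFC) = 0 ∩ AE · BC = -275/9]
2. A_y = -5  [2·signedArea(AFC) = 0 ∩ AE · BC = -275/9]
   → A = (-26/9, -5)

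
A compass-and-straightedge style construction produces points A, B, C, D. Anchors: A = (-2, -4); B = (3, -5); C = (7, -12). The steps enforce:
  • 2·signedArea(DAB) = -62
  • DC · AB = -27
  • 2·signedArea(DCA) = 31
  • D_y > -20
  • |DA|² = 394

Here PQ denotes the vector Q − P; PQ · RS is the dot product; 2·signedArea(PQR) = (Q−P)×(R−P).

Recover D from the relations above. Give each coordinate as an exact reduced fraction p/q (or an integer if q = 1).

1. D_x = 11  [2·signedArea(DCA) = 31 ∩ 2·signedArea(DAB) = -62]
2. D_y = -19  [2·signedArea(DCA) = 31 ∩ 2·signedArea(DAB) = -62]
   → D = (11, -19)

D = (11, -19)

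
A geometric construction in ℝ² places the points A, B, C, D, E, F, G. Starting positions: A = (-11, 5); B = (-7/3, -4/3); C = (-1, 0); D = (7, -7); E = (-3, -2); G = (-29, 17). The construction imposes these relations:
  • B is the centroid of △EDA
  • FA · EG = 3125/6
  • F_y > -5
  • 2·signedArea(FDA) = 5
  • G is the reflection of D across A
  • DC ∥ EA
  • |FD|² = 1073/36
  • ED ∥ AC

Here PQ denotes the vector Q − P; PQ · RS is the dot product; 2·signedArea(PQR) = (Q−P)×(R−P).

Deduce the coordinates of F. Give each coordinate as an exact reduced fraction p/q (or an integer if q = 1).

1. F_x = 7/3  [2·signedArea(FDA) = 5 ∩ FA · EG = 3125/6]
2. F_y = -25/6  [2·signedArea(FDA) = 5 ∩ FA · EG = 3125/6]
   → F = (7/3, -25/6)

F = (7/3, -25/6)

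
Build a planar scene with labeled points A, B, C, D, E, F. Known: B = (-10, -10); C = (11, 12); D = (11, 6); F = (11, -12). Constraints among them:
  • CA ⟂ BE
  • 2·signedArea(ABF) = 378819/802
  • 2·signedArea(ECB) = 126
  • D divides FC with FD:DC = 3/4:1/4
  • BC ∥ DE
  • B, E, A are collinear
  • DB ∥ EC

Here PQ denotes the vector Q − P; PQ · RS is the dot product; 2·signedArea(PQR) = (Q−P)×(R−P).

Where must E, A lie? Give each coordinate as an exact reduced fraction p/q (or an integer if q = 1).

A = (10019/802, 8301/802)
E = (32, 28)

1. E_x = 32  [DB ∥ EC ∩ BC ∥ DE]
2. E_y = 28  [DB ∥ EC ∩ BC ∥ DE]
   → E = (32, 28)
3. A_x = 10019/802  [B, E, A are collinear ∩ CA ⟂ BE]
4. A_y = 8301/802  [B, E, A are collinear ∩ CA ⟂ BE]
   → A = (10019/802, 8301/802)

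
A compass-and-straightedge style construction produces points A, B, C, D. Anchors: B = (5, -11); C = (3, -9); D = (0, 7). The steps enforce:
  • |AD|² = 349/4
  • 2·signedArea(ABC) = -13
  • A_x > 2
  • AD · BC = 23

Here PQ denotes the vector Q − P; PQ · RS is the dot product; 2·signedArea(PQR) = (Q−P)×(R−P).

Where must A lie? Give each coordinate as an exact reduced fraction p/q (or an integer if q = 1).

A = (5/2, -2)

1. A_x = 5/2  [2·signedArea(ABC) = -13 ∩ AD · BC = 23]
2. A_y = -2  [2·signedArea(ABC) = -13 ∩ AD · BC = 23]
   → A = (5/2, -2)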